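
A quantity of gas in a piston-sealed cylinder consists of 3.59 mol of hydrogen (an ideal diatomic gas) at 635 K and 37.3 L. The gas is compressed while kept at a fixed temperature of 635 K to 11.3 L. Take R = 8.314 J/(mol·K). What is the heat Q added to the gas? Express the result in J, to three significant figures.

Isothermal ⇒ ΔU = 0, so Q = W = nRT ln(V₂/V₁).
Q = (3.59)(8.314)(635) ln(11.3/37.3) = 18953 × -1.194 = -22634 J.

Q ≈ -22600 J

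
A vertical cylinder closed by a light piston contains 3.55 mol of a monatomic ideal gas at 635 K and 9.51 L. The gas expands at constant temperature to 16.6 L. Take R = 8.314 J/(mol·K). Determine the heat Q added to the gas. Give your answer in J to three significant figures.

Q ≈ 10400 J

Isothermal ⇒ ΔU = 0, so Q = W = nRT ln(V₂/V₁).
Q = (3.55)(8.314)(635) ln(16.6/9.51) = 18742 × 0.5571 = 10440 J.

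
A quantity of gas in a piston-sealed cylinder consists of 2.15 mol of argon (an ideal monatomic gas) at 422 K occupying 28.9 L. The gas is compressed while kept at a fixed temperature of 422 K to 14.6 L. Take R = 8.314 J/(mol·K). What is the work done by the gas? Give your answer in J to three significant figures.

W ≈ -5150 J

Isothermal: W = nRT ln(V₂/V₁).
W = (2.15)(8.314)(422) × ln(14.6/28.9)
  = 7543 × -0.6828
W_by_gas = -5151 J.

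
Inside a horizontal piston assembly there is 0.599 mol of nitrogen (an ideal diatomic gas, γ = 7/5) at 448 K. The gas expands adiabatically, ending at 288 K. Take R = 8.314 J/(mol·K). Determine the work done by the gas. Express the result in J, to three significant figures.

W ≈ 1990 J

Adiabatic ⇒ Q = 0, so W_by = −ΔU = nCᵥ(T₁ − T₂).
Cᵥ = 5R/2 = 20.79 J/(mol·K).
W = (0.599)(20.79)(448 − 288) = 1992 J.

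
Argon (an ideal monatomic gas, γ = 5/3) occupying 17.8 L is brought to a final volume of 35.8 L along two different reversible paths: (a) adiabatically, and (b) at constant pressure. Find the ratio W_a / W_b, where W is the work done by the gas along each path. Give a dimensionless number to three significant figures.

W_a / W_b ≈ 0.552

Path (a) adiabatic: W = P₁V₁(1 − (V₁/V₂)^(γ−1))/(γ−1) → W_a/(P₁V₁) = 0.5586.
Path (b) isobaric: W = P₁(V₂ − V₁) → W_b/(P₁V₁) = 1.011.
W_a / W_b = 0.5586 / 1.011 = 0.5524.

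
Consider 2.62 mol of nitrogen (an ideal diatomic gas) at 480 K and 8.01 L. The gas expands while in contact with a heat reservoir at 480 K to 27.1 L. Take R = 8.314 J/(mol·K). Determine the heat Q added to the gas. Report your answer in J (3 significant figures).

Isothermal ⇒ ΔU = 0, so Q = W = nRT ln(V₂/V₁).
Q = (2.62)(8.314)(480) ln(27.1/8.01) = 10456 × 1.219 = 12744 J.

Q ≈ 12700 J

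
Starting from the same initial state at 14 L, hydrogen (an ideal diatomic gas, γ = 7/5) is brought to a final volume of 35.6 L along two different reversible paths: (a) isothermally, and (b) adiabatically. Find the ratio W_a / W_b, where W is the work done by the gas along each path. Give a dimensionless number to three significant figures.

Path (a) isothermal: W = P₁V₁ ln(V₂/V₁) → W_a/(P₁V₁) = 0.9333.
Path (b) adiabatic: W = P₁V₁(1 − (V₁/V₂)^(γ−1))/(γ−1) → W_b/(P₁V₁) = 0.7789.
W_a / W_b = 0.9333 / 0.7789 = 1.198.

W_a / W_b ≈ 1.20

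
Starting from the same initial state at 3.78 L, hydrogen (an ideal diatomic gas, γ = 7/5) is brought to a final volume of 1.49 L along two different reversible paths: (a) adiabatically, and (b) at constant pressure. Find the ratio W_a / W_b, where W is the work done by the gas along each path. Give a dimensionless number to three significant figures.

W_a / W_b ≈ 1.86

Path (a) adiabatic: W = P₁V₁(1 − (V₁/V₂)^(γ−1))/(γ−1) → W_a/(P₁V₁) = -1.128.
Path (b) isobaric: W = P₁(V₂ − V₁) → W_b/(P₁V₁) = -0.6058.
W_a / W_b = -1.128 / -0.6058 = 1.862.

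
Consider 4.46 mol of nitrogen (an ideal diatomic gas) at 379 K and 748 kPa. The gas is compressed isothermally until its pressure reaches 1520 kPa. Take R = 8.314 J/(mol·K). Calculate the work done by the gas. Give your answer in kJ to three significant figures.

W ≈ -9.96 kJ

Isothermal process: W = nRT ln(V₂/V₁) = nRT ln(P₁/P₂).
W = (4.46)(8.314)(379) × ln(748/1520)
  = 14053 × ln(0.4921) = 14053 × -0.7091
W_by_gas = -9965 J.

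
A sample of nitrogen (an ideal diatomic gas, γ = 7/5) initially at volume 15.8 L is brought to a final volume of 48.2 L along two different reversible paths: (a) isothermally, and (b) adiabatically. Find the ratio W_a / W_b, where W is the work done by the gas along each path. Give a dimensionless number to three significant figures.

W_a / W_b ≈ 1.24

Path (a) isothermal: W = P₁V₁ ln(V₂/V₁) → W_a/(P₁V₁) = 1.115.
Path (b) adiabatic: W = P₁V₁(1 − (V₁/V₂)^(γ−1))/(γ−1) → W_b/(P₁V₁) = 0.8998.
W_a / W_b = 1.115 / 0.8998 = 1.24.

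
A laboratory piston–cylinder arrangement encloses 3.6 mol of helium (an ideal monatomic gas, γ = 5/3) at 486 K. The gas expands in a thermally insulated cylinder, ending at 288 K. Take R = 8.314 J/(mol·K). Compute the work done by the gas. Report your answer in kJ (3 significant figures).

Adiabatic ⇒ Q = 0, so W_by = −ΔU = nCᵥ(T₁ − T₂).
Cᵥ = 3R/2 = 12.47 J/(mol·K).
W = (3.6)(12.47)(486 − 288) = 8889 J.

W ≈ 8.89 kJ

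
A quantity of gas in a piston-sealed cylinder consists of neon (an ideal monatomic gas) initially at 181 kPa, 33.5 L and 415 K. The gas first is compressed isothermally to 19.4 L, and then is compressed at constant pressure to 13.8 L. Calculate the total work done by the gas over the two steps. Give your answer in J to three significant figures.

Step 1 (isothermal): W = P₁V₁ ln(V₂/V₁) = (6064) ln(19.4/33.5) = -3312 J.
After step 1: P = 312.6 kPa, V = 19.4 L, T = 415 K.
Step 2 (isobaric): W = PΔV = (312.6 kPa)(13.8 − 19.4 L) = -1750 J.
W_total = -3312 − 1750 = -5063 J.

W_total ≈ -5060 J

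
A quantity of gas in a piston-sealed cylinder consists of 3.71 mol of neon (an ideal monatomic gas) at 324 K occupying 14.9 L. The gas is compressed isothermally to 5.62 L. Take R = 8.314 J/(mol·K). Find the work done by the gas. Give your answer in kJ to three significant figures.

Isothermal: W = nRT ln(V₂/V₁).
W = (3.71)(8.314)(324) × ln(5.62/14.9)
  = 9994 × -0.975
W_by_gas = -9744 J.

W ≈ -9.74 kJ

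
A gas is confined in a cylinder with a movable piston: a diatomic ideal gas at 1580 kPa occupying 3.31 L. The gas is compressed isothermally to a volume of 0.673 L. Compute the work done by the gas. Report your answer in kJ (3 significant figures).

Isothermal: W = nRT ln(V₂/V₁) = P₁V₁ ln(V₂/V₁).
P₁V₁ = (1580 kPa)(3.31 L) = 5230 J.
W = 5230 × ln(0.673/3.31) = 5230 × -1.593
W_by_gas = -8331 J.

W ≈ -8.33 kJ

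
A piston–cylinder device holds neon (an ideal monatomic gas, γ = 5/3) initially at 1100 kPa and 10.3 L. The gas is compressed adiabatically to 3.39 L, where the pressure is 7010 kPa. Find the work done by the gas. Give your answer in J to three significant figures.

Adiabatic: W = (P₁V₁ − P₂V₂)/(γ − 1) with γ = 5/3.
P₁V₁ = 11330 J, P₂V₂ = 23764 J.
W = (11330 − 23764) / 0.6667 = -18651 J.

W ≈ -18700 J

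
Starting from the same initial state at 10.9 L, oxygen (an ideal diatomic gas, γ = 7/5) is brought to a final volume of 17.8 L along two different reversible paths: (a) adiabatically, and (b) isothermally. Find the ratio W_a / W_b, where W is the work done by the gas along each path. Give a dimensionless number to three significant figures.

Path (a) adiabatic: W = P₁V₁(1 − (V₁/V₂)^(γ−1))/(γ−1) → W_a/(P₁V₁) = 0.4453.
Path (b) isothermal: W = P₁V₁ ln(V₂/V₁) → W_b/(P₁V₁) = 0.4904.
W_a / W_b = 0.4453 / 0.4904 = 0.908.

W_a / W_b ≈ 0.908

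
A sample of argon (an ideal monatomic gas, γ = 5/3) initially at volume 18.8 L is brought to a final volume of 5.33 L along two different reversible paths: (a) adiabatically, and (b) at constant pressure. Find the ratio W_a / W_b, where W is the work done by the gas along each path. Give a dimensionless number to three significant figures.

W_a / W_b ≈ 2.76

Path (a) adiabatic: W = P₁V₁(1 − (V₁/V₂)^(γ−1))/(γ−1) → W_a/(P₁V₁) = -1.976.
Path (b) isobaric: W = P₁(V₂ − V₁) → W_b/(P₁V₁) = -0.7165.
W_a / W_b = -1.976 / -0.7165 = 2.758.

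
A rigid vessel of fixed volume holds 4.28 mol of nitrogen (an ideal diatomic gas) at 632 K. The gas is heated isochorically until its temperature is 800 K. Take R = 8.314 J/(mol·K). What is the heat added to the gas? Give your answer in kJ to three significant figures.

Constant volume ⇒ W = 0, so Q = ΔU = nCᵥΔT with Cᵥ = 5R/2 = 20.79 J/(mol·K).
ΔU = (4.28)(20.79)(800 − 632) = 14945 J.

Q ≈ 14.9 kJ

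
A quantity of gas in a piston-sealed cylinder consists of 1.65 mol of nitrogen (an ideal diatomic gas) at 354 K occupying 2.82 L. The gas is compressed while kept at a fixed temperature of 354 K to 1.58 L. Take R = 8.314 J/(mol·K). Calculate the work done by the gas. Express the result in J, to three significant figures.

Isothermal: W = nRT ln(V₂/V₁).
W = (1.65)(8.314)(354) × ln(1.58/2.82)
  = 4856 × -0.5793
W_by_gas = -2813 J.

W ≈ -2810 J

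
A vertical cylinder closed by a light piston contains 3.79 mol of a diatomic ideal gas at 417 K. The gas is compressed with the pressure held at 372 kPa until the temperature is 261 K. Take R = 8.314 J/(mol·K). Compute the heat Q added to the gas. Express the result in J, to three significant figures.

Q ≈ -17200 J

Isobaric: W = nRΔT = (3.79)(8.314)(-156) = -4916 J.
ΔU = nCᵥΔT with Cᵥ = 5R/2: ΔU = (3.79)(20.79)(-156) = -12289 J.
Q = ΔU + W = -12289 − 4916 = -17204 J.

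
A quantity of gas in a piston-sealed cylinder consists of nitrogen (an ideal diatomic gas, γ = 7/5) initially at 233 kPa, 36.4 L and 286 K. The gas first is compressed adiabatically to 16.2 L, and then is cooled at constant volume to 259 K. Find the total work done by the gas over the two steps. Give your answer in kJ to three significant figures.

W_total ≈ -8.11 kJ

Step 1 (adiabatic): W = (P₁V₁ − P₂V₂)/(γ−1) = (8481 − 11724)/0.4 = -8108 J.
Step 2 (isochoric): W = 0 (constant volume).
W_total = -8108 + 0 = -8108 J.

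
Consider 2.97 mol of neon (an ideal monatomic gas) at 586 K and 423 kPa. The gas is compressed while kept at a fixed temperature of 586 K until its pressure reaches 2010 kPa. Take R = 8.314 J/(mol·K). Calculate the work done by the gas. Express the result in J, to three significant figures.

W ≈ -22600 J

Isothermal process: W = nRT ln(V₂/V₁) = nRT ln(P₁/P₂).
W = (2.97)(8.314)(586) × ln(423/2010)
  = 14470 × ln(0.2104) = 14470 × -1.559
W_by_gas = -22552 J.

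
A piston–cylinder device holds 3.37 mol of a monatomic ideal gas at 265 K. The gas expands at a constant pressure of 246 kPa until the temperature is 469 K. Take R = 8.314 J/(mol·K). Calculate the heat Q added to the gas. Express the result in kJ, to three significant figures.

Q ≈ 14.3 kJ

Isobaric: W = nRΔT = (3.37)(8.314)(204) = 5716 J.
ΔU = nCᵥΔT with Cᵥ = 3R/2: ΔU = (3.37)(12.47)(204) = 8574 J.
Q = ΔU + W = 8574 + 5716 = 14289 J.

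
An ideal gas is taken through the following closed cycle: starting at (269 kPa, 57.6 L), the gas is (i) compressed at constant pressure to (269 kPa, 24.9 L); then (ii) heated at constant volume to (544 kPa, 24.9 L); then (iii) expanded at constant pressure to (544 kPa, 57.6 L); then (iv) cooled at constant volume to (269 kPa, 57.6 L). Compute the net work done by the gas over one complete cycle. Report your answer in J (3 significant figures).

W_net ≈ 8990 J

Constant-volume legs do no work.
W(i) = (269)(24.9 − 57.6) = -8796 J; W(iii) = (544)(57.6 − 24.9) = 17789 J.
W_net = -8796 + 17789 = 8993 J (the clockwise enclosed area).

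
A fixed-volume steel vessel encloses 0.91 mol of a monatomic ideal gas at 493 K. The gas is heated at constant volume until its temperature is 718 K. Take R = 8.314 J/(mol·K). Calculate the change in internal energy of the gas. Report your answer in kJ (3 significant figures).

ΔU ≈ 2.55 kJ

Constant volume ⇒ W = 0, so Q = ΔU = nCᵥΔT with Cᵥ = 3R/2 = 12.47 J/(mol·K).
ΔU = (0.91)(12.47)(718 − 493) = 2553 J.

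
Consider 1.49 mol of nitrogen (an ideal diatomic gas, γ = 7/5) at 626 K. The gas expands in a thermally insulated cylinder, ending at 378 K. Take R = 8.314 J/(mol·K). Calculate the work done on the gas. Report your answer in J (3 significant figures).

Adiabatic ⇒ Q = 0, so W_by = −ΔU = nCᵥ(T₁ − T₂).
Cᵥ = 5R/2 = 20.79 J/(mol·K).
W = (1.49)(20.79)(626 − 378) = 7680 J.
Work on gas = −W_by = -7680 J.

W ≈ -7680 J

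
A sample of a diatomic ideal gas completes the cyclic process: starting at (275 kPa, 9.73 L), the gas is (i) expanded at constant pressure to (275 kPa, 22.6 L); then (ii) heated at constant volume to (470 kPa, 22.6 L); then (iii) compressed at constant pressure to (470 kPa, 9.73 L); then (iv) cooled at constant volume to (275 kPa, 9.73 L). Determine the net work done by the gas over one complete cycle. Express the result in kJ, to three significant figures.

W_net ≈ -2.51 kJ

Constant-volume legs do no work.
W(i) = (275)(22.6 − 9.73) = 3539 J; W(iii) = (470)(9.73 − 22.6) = -6049 J.
W_net = 3539 − 6049 = -2510 J (the counter-clockwise enclosed area).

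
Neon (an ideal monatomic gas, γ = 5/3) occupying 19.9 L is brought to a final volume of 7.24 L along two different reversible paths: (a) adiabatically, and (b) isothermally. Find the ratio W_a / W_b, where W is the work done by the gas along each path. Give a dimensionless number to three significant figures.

W_a / W_b ≈ 1.43

Path (a) adiabatic: W = P₁V₁(1 − (V₁/V₂)^(γ−1))/(γ−1) → W_a/(P₁V₁) = -1.443.
Path (b) isothermal: W = P₁V₁ ln(V₂/V₁) → W_b/(P₁V₁) = -1.011.
W_a / W_b = -1.443 / -1.011 = 1.427.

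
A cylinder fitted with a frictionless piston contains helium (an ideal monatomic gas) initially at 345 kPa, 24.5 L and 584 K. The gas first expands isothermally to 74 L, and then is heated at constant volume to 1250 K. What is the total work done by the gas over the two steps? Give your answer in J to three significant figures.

W_total ≈ 9340 J

Step 1 (isothermal): W = P₁V₁ ln(V₂/V₁) = (8452) ln(74/24.5) = 9343 J.
Step 2 (isochoric): W = 0 (constant volume).
W_total = 9343 + 0 = 9343 J.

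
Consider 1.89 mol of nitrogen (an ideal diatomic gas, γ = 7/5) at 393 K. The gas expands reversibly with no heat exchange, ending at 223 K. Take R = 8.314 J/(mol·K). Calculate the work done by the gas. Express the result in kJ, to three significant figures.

Adiabatic ⇒ Q = 0, so W_by = −ΔU = nCᵥ(T₁ − T₂).
Cᵥ = 5R/2 = 20.79 J/(mol·K).
W = (1.89)(20.79)(393 − 223) = 6678 J.

W ≈ 6.68 kJ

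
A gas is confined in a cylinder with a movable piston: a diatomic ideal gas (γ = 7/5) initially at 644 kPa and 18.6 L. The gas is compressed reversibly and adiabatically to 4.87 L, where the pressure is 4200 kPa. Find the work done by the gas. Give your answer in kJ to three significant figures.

Adiabatic: W = (P₁V₁ − P₂V₂)/(γ − 1) with γ = 7/5.
P₁V₁ = 11978 J, P₂V₂ = 20454 J.
W = (11978 − 20454) / 0.4 = -21189 J.

W ≈ -21.2 kJ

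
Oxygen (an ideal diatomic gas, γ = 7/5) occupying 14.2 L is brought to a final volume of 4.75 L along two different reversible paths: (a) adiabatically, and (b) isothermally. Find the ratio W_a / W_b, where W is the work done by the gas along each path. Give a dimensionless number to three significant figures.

Path (a) adiabatic: W = P₁V₁(1 − (V₁/V₂)^(γ−1))/(γ−1) → W_a/(P₁V₁) = -1.374.
Path (b) isothermal: W = P₁V₁ ln(V₂/V₁) → W_b/(P₁V₁) = -1.095.
W_a / W_b = -1.374 / -1.095 = 1.255.

W_a / W_b ≈ 1.25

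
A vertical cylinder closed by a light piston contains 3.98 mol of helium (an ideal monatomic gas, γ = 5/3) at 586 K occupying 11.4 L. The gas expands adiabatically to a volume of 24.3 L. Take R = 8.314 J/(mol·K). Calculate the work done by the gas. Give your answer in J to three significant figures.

W ≈ 11500 J

Adiabatic: TV^(γ−1) = const with γ = 5/3.
T₂ = T₁ (V₁/V₂)^(γ−1) = 586 × (11.4/24.3)^0.667 = 586 × 0.6038 = 353.8 K.
W_by = nCᵥ(T₁ − T₂) = (3.98)(12.47)(586 − 353.8) = 11525 J.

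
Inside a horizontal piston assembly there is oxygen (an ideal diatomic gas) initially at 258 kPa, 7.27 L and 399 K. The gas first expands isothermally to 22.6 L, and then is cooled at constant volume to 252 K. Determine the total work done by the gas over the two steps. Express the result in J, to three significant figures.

W_total ≈ 2130 J

Step 1 (isothermal): W = P₁V₁ ln(V₂/V₁) = (1876) ln(22.6/7.27) = 2127 J.
Step 2 (isochoric): W = 0 (constant volume).
W_total = 2127 + 0 = 2127 J.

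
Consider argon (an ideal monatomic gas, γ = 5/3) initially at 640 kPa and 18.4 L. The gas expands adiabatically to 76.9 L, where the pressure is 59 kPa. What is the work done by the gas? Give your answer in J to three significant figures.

W ≈ 10900 J

Adiabatic: W = (P₁V₁ − P₂V₂)/(γ − 1) with γ = 5/3.
P₁V₁ = 11776 J, P₂V₂ = 4537 J.
W = (11776 − 4537) / 0.6667 = 10858 J.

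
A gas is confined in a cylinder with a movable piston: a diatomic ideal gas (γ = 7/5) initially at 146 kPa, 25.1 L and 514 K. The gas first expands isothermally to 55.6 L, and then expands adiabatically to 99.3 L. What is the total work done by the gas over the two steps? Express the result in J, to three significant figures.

W_total ≈ 4810 J

Step 1 (isothermal): W = P₁V₁ ln(V₂/V₁) = (3665) ln(55.6/25.1) = 2915 J.
After step 1: P = 65.91 kPa, V = 55.6 L, T = 514 K.
Step 2 (adiabatic): W = (P₁V₁ − P₂V₂)/(γ−1) = (3665 − 2906)/0.4 = 1897 J.
W_total = 2915 + 1897 = 4811 J.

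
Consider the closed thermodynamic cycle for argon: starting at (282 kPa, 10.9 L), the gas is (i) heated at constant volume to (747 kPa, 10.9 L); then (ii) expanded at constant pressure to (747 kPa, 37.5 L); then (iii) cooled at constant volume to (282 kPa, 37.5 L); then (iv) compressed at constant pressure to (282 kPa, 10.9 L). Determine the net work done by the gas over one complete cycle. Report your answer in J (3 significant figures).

W_net ≈ 12400 J

Constant-volume legs do no work.
W(ii) = (747)(37.5 − 10.9) = 19870 J; W(iv) = (282)(10.9 − 37.5) = -7501 J.
W_net = 19870 − 7501 = 12369 J (the clockwise enclosed area).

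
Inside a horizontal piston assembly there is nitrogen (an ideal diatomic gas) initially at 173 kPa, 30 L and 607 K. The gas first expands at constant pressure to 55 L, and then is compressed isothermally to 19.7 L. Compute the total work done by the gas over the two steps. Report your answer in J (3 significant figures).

Step 1 (isobaric): W = PΔV = (173 kPa)(55 − 30 L) = 4325 J.
After step 1: P = 173 kPa, V = 55 L, T = 1113 K.
Step 2 (isothermal): W = P₁V₁ ln(V₂/V₁) = (9515) ln(19.7/55) = -9769 J.
W_total = 4325 − 9769 = -5444 J.

W_total ≈ -5440 J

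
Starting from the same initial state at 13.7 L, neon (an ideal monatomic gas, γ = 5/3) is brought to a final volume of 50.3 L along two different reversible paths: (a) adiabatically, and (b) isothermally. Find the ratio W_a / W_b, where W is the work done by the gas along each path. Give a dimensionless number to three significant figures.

W_a / W_b ≈ 0.669

Path (a) adiabatic: W = P₁V₁(1 − (V₁/V₂)^(γ−1))/(γ−1) → W_a/(P₁V₁) = 0.8697.
Path (b) isothermal: W = P₁V₁ ln(V₂/V₁) → W_b/(P₁V₁) = 1.301.
W_a / W_b = 0.8697 / 1.301 = 0.6687.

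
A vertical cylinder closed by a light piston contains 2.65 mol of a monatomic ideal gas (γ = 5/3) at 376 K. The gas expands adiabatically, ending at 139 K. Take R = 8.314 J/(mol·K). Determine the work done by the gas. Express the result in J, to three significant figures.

W ≈ 7830 J

Adiabatic ⇒ Q = 0, so W_by = −ΔU = nCᵥ(T₁ − T₂).
Cᵥ = 3R/2 = 12.47 J/(mol·K).
W = (2.65)(12.47)(376 − 139) = 7832 J.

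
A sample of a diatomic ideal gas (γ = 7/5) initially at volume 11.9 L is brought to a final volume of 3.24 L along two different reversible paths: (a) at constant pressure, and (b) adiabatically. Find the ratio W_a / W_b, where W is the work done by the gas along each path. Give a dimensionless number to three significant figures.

W_a / W_b ≈ 0.426

Path (a) isobaric: W = P₁(V₂ − V₁) → W_a/(P₁V₁) = -0.7277.
Path (b) adiabatic: W = P₁V₁(1 − (V₁/V₂)^(γ−1))/(γ−1) → W_b/(P₁V₁) = -1.707.
W_a / W_b = -0.7277 / -1.707 = 0.4264.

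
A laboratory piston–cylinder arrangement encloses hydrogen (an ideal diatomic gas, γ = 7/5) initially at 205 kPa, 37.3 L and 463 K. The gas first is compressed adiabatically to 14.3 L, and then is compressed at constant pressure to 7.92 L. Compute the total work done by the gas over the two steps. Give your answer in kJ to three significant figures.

W_total ≈ -13.9 kJ

Step 1 (adiabatic): W = (P₁V₁ − P₂V₂)/(γ−1) = (7646 − 11220)/0.4 = -8935 J.
After step 1: P = 784.6 kPa, V = 14.3 L, T = 679.4 K.
Step 2 (isobaric): W = PΔV = (784.6 kPa)(7.92 − 14.3 L) = -5006 J.
W_total = -8935 − 5006 = -13941 J.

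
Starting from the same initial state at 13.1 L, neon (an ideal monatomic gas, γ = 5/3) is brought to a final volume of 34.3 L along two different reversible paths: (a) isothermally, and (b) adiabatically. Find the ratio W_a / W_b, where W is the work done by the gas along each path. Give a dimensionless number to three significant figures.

W_a / W_b ≈ 1.35

Path (a) isothermal: W = P₁V₁ ln(V₂/V₁) → W_a/(P₁V₁) = 0.9625.
Path (b) adiabatic: W = P₁V₁(1 − (V₁/V₂)^(γ−1))/(γ−1) → W_b/(P₁V₁) = 0.7104.
W_a / W_b = 0.9625 / 0.7104 = 1.355.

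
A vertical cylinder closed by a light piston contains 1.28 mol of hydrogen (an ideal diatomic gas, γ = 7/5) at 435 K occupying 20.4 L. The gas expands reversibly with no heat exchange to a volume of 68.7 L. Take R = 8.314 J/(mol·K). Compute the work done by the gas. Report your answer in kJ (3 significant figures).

Adiabatic: TV^(γ−1) = const with γ = 7/5.
T₂ = T₁ (V₁/V₂)^(γ−1) = 435 × (20.4/68.7)^0.4 = 435 × 0.6153 = 267.6 K.
W_by = nCᵥ(T₁ − T₂) = (1.28)(20.79)(435 − 267.6) = 4452 J.

W ≈ 4.45 kJ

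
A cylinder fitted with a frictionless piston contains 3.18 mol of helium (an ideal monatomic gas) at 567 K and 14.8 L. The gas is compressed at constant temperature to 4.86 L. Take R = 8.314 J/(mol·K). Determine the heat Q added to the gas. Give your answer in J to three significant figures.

Q ≈ -16700 J

Isothermal ⇒ ΔU = 0, so Q = W = nRT ln(V₂/V₁).
Q = (3.18)(8.314)(567) ln(4.86/14.8) = 14991 × -1.114 = -16693 J.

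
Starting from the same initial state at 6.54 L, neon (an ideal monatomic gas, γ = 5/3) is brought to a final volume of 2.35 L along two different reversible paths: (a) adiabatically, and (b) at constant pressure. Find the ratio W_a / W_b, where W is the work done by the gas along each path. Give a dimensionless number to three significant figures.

Path (a) adiabatic: W = P₁V₁(1 − (V₁/V₂)^(γ−1))/(γ−1) → W_a/(P₁V₁) = -1.468.
Path (b) isobaric: W = P₁(V₂ − V₁) → W_b/(P₁V₁) = -0.6407.
W_a / W_b = -1.468 / -0.6407 = 2.291.

W_a / W_b ≈ 2.29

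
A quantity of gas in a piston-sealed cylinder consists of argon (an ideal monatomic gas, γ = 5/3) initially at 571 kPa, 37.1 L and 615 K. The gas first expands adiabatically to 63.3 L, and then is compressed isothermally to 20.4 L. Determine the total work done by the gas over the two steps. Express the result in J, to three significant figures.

Step 1 (adiabatic): W = (P₁V₁ − P₂V₂)/(γ−1) = (21184 − 14836)/0.667 = 9522 J.
After step 1: P = 234.4 kPa, V = 63.3 L, T = 430.7 K.
Step 2 (isothermal): W = P₁V₁ ln(V₂/V₁) = (14836) ln(20.4/63.3) = -16800 J.
W_total = 9522 − 16800 = -7278 J.

W_total ≈ -7280 J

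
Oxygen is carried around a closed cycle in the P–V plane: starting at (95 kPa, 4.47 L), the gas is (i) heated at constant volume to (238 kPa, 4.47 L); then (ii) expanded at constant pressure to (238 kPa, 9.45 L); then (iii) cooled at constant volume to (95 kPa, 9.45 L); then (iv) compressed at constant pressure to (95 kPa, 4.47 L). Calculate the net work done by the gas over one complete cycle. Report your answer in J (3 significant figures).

Constant-volume legs do no work.
W(ii) = (238)(9.45 − 4.47) = 1185 J; W(iv) = (95)(4.47 − 9.45) = -473.1 J.
W_net = 1185 − 473.1 = 712.1 J (the clockwise enclosed area).

W_net ≈ 712 J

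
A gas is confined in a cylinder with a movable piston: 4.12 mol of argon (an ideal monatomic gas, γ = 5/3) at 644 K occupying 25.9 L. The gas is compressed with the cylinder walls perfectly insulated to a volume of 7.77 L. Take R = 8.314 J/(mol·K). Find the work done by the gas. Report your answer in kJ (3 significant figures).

Adiabatic: TV^(γ−1) = const with γ = 5/3.
T₂ = T₁ (V₁/V₂)^(γ−1) = 644 × (25.9/7.77)^0.667 = 644 × 2.231 = 1437 K.
W_by = nCᵥ(T₁ − T₂) = (4.12)(12.47)(644 − 1437) = -40747 J.

W ≈ -40.7 kJ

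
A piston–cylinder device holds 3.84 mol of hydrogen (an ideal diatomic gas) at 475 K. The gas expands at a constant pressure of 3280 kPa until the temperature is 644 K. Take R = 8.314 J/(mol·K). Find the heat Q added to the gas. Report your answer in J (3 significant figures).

Isobaric: W = nRΔT = (3.84)(8.314)(169) = 5395 J.
ΔU = nCᵥΔT with Cᵥ = 5R/2: ΔU = (3.84)(20.79)(169) = 13489 J.
Q = ΔU + W = 13489 + 5395 = 18884 J.

Q ≈ 18900 J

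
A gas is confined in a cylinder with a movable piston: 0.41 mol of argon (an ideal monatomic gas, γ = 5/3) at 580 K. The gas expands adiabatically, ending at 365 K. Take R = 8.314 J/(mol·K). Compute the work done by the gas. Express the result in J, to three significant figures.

Adiabatic ⇒ Q = 0, so W_by = −ΔU = nCᵥ(T₁ − T₂).
Cᵥ = 3R/2 = 12.47 J/(mol·K).
W = (0.41)(12.47)(580 − 365) = 1099 J.

W ≈ 1100 J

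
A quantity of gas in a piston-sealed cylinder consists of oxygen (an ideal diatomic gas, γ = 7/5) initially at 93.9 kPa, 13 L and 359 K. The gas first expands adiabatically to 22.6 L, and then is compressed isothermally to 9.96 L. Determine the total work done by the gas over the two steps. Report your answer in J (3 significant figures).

Step 1 (adiabatic): W = (P₁V₁ − P₂V₂)/(γ−1) = (1221 − 978.5)/0.4 = 605.6 J.
After step 1: P = 43.29 kPa, V = 22.6 L, T = 287.8 K.
Step 2 (isothermal): W = P₁V₁ ln(V₂/V₁) = (978.5) ln(9.96/22.6) = -801.7 J.
W_total = 605.6 − 801.7 = -196.1 J.

W_total ≈ -196 J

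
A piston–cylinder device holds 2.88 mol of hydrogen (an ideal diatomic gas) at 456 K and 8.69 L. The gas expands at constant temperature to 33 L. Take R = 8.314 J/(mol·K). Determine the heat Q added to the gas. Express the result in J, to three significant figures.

Isothermal ⇒ ΔU = 0, so Q = W = nRT ln(V₂/V₁).
Q = (2.88)(8.314)(456) ln(33/8.69) = 10919 × 1.334 = 14569 J.

Q ≈ 14600 J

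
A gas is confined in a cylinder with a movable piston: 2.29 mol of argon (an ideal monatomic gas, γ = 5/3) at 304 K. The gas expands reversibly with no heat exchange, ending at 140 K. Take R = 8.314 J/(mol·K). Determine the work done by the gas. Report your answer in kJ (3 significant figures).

W ≈ 4.68 kJ

Adiabatic ⇒ Q = 0, so W_by = −ΔU = nCᵥ(T₁ − T₂).
Cᵥ = 3R/2 = 12.47 J/(mol·K).
W = (2.29)(12.47)(304 − 140) = 4684 J.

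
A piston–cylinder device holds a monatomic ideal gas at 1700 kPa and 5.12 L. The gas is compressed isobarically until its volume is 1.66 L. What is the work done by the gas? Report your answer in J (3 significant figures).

Isobaric: W = P ΔV.
W = (1700 kPa)(1.66 − 5.12 L) = (1700)(-3.46) = -5882 J.

W ≈ -5880 J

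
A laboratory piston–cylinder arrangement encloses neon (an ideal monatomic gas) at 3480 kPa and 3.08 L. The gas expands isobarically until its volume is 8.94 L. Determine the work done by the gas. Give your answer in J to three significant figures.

Isobaric: W = P ΔV.
W = (3480 kPa)(8.94 − 3.08 L) = (3480)(5.86) = 20393 J.

W ≈ 20400 J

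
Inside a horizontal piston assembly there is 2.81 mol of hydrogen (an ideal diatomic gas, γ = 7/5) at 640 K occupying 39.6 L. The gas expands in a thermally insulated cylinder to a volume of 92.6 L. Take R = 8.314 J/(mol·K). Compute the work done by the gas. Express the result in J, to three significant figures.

W ≈ 10800 J

Adiabatic: TV^(γ−1) = const with γ = 7/5.
T₂ = T₁ (V₁/V₂)^(γ−1) = 640 × (39.6/92.6)^0.4 = 640 × 0.7119 = 455.6 K.
W_by = nCᵥ(T₁ − T₂) = (2.81)(20.79)(640 − 455.6) = 10768 J.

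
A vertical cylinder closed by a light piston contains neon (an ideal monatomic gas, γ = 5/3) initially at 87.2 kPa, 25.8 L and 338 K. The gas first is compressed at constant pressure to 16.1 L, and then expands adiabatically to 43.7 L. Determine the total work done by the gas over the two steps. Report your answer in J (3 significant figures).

W_total ≈ 178 J

Step 1 (isobaric): W = PΔV = (87.2 kPa)(16.1 − 25.8 L) = -845.8 J.
After step 1: P = 87.2 kPa, V = 16.1 L, T = 210.9 K.
Step 2 (adiabatic): W = (P₁V₁ − P₂V₂)/(γ−1) = (1404 − 721.5)/0.667 = 1024 J.
W_total = -845.8 + 1024 = 177.8 J.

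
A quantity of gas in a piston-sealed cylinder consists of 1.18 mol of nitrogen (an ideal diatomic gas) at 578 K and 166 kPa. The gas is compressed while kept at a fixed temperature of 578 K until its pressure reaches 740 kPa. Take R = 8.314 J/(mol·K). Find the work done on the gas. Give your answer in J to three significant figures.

W ≈ 8480 J

Isothermal process: W = nRT ln(V₂/V₁) = nRT ln(P₁/P₂).
W = (1.18)(8.314)(578) × ln(166/740)
  = 5670 × ln(0.2243) = 5670 × -1.495
W_by_gas = -8475 J; work on gas = −W_by = 8475 J.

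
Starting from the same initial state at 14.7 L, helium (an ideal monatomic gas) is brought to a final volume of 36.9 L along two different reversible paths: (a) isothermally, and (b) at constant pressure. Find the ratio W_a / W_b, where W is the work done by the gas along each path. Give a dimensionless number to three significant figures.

Path (a) isothermal: W = P₁V₁ ln(V₂/V₁) → W_a/(P₁V₁) = 0.9204.
Path (b) isobaric: W = P₁(V₂ − V₁) → W_b/(P₁V₁) = 1.51.
W_a / W_b = 0.9204 / 1.51 = 0.6094.

W_a / W_b ≈ 0.609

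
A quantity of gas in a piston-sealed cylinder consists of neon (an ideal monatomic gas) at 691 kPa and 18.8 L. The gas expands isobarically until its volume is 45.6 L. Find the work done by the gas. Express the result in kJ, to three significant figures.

W ≈ 18.5 kJ

Isobaric: W = P ΔV.
W = (691 kPa)(45.6 − 18.8 L) = (691)(26.8) = 18519 J.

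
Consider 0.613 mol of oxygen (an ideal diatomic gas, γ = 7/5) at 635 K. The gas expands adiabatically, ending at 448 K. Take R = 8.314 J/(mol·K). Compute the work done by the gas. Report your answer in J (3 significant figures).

W ≈ 2380 J

Adiabatic ⇒ Q = 0, so W_by = −ΔU = nCᵥ(T₁ − T₂).
Cᵥ = 5R/2 = 20.79 J/(mol·K).
W = (0.613)(20.79)(635 − 448) = 2383 J.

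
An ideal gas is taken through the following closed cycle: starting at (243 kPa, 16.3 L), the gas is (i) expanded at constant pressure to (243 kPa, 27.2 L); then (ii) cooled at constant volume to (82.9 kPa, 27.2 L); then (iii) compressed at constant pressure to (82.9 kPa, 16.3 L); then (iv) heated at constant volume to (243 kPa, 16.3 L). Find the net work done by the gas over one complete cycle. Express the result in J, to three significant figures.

W_net ≈ 1750 J

Constant-volume legs do no work.
W(i) = (243)(27.2 − 16.3) = 2649 J; W(iii) = (82.9)(16.3 − 27.2) = -903.6 J.
W_net = 2649 − 903.6 = 1745 J (the clockwise enclosed area).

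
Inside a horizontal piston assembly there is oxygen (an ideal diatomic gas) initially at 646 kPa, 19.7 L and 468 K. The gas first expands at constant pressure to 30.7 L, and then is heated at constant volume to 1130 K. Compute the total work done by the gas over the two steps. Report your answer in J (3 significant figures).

Step 1 (isobaric): W = PΔV = (646 kPa)(30.7 − 19.7 L) = 7106 J.
Step 2 (isochoric): W = 0 (constant volume).
W_total = 7106 + 0 = 7106 J.

W_total ≈ 7110 J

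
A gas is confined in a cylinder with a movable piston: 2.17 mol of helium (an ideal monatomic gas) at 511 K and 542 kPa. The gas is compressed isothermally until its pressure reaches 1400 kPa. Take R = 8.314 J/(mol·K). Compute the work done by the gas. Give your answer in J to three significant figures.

W ≈ -8750 J

Isothermal process: W = nRT ln(V₂/V₁) = nRT ln(P₁/P₂).
W = (2.17)(8.314)(511) × ln(542/1400)
  = 9219 × ln(0.3871) = 9219 × -0.949
W_by_gas = -8749 J.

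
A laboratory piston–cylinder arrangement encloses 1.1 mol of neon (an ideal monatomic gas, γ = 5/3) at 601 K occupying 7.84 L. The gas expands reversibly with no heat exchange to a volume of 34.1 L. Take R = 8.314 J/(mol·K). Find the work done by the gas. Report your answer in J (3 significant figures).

W ≈ 5150 J

Adiabatic: TV^(γ−1) = const with γ = 5/3.
T₂ = T₁ (V₁/V₂)^(γ−1) = 601 × (7.84/34.1)^0.667 = 601 × 0.3753 = 225.6 K.
W_by = nCᵥ(T₁ − T₂) = (1.1)(12.47)(601 − 225.6) = 5150 J.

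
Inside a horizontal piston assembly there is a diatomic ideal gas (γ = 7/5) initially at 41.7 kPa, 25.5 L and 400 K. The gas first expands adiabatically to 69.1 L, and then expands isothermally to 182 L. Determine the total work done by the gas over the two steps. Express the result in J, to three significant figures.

W_total ≈ 1570 J

Step 1 (adiabatic): W = (P₁V₁ − P₂V₂)/(γ−1) = (1063 − 713.7)/0.4 = 874.2 J.
After step 1: P = 10.33 kPa, V = 69.1 L, T = 268.5 K.
Step 2 (isothermal): W = P₁V₁ ln(V₂/V₁) = (713.7) ln(182/69.1) = 691.2 J.
W_total = 874.2 + 691.2 = 1565 J.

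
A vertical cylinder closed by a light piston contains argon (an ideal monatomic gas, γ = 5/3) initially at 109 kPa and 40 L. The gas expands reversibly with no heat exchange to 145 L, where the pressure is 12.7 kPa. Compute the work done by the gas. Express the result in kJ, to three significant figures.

Adiabatic: W = (P₁V₁ − P₂V₂)/(γ − 1) with γ = 5/3.
P₁V₁ = 4360 J, P₂V₂ = 1842 J.
W = (4360 − 1842) / 0.6667 = 3778 J.

W ≈ 3.78 kJ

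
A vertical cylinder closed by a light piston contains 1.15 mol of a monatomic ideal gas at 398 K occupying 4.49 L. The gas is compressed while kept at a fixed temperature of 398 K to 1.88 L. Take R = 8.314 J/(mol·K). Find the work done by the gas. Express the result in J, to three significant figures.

Isothermal: W = nRT ln(V₂/V₁).
W = (1.15)(8.314)(398) × ln(1.88/4.49)
  = 3805 × -0.8706
W_by_gas = -3313 J.

W ≈ -3310 J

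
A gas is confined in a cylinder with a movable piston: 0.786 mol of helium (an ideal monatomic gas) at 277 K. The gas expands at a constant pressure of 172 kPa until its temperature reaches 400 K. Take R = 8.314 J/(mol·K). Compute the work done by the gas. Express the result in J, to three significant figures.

Isobaric: W = P ΔV = nR ΔT.
W = (0.786)(8.314)(400 − 277) = 803.8 J.

W ≈ 804 J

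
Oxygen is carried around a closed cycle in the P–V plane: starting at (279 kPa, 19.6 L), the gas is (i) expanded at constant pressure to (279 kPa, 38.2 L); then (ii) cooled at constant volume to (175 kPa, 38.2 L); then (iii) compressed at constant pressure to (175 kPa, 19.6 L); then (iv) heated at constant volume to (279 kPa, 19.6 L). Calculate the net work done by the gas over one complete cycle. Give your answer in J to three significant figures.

W_net ≈ 1930 J

Constant-volume legs do no work.
W(i) = (279)(38.2 − 19.6) = 5189 J; W(iii) = (175)(19.6 − 38.2) = -3255 J.
W_net = 5189 − 3255 = 1934 J (the clockwise enclosed area).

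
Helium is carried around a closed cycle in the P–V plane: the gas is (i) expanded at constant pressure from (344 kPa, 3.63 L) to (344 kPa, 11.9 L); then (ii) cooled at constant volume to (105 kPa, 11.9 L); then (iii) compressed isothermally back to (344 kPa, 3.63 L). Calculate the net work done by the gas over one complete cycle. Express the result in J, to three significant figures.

Leg (i): W = PΔV = (344)(11.9 − 3.63) = 2845 J.
Leg (ii): W = 0.
Leg (iii): W = PᵢVᵢ ln(V_f/Vᵢ) = (1250) ln(3.63/11.9) = -1484 J.
W_net = 2845 − 1484 = 1361 J.

W_net ≈ 1360 J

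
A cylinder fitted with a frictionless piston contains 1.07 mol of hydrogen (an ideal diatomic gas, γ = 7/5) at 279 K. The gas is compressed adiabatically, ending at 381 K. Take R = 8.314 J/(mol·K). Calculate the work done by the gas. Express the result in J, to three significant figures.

Adiabatic ⇒ Q = 0, so W_by = −ΔU = nCᵥ(T₁ − T₂).
Cᵥ = 5R/2 = 20.79 J/(mol·K).
W = (1.07)(20.79)(279 − 381) = -2268 J.

W ≈ -2270 J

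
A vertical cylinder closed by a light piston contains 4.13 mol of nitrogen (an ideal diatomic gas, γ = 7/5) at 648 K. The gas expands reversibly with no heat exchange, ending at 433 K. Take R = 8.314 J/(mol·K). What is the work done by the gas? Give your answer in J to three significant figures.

W ≈ 18500 J

Adiabatic ⇒ Q = 0, so W_by = −ΔU = nCᵥ(T₁ − T₂).
Cᵥ = 5R/2 = 20.79 J/(mol·K).
W = (4.13)(20.79)(648 − 433) = 18456 J.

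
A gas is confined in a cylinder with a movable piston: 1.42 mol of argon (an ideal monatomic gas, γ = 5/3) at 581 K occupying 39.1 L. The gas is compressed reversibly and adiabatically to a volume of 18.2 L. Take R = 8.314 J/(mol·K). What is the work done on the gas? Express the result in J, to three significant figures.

W ≈ 6840 J

Adiabatic: TV^(γ−1) = const with γ = 5/3.
T₂ = T₁ (V₁/V₂)^(γ−1) = 581 × (39.1/18.2)^0.667 = 581 × 1.665 = 967.3 K.
W_by = nCᵥ(T₁ − T₂) = (1.42)(12.47)(581 − 967.3) = -6842 J.
Work on gas = −W_by = 6842 J.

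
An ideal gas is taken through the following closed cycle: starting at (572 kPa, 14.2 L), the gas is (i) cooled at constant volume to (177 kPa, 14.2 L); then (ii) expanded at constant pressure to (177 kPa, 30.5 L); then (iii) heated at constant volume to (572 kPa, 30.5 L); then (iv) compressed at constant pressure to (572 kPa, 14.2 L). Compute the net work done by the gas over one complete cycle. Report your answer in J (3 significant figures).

W_net ≈ -6440 J

Constant-volume legs do no work.
W(ii) = (177)(30.5 − 14.2) = 2885 J; W(iv) = (572)(14.2 − 30.5) = -9324 J.
W_net = 2885 − 9324 = -6438 J (the counter-clockwise enclosed area).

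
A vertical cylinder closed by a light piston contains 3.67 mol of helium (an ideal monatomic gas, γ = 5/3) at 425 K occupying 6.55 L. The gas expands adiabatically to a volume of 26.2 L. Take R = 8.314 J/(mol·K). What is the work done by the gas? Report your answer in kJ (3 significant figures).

W ≈ 11.7 kJ

Adiabatic: TV^(γ−1) = const with γ = 5/3.
T₂ = T₁ (V₁/V₂)^(γ−1) = 425 × (6.55/26.2)^0.667 = 425 × 0.3969 = 168.7 K.
W_by = nCᵥ(T₁ − T₂) = (3.67)(12.47)(425 − 168.7) = 11732 J.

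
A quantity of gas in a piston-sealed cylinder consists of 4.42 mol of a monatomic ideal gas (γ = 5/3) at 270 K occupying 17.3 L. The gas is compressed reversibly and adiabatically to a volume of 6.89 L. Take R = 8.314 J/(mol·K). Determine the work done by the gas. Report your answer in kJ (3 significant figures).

W ≈ -12.6 kJ

Adiabatic: TV^(γ−1) = const with γ = 5/3.
T₂ = T₁ (V₁/V₂)^(γ−1) = 270 × (17.3/6.89)^0.667 = 270 × 1.847 = 498.8 K.
W_by = nCᵥ(T₁ − T₂) = (4.42)(12.47)(270 − 498.8) = -12611 J.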